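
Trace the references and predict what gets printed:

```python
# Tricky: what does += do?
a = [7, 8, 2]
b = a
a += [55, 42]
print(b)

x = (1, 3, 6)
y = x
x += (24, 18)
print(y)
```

Key concept: += behavior differs for mutable vs immutable.
Step by step:
`a = [7, 8, 2]` → a = [7, 8, 2]
`b = a` → b = [7, 8, 2] (same object as a)
`a += [55, 42]` → a = [7, 8, 2, 55, 42] (same object as b); b = [7, 8, 2, 55, 42] (same object as a)
`print(b)` → prints [7, 8, 2, 55, 42]
`x = (1, 3, 6)` → x = (1, 3, 6)
`y = x` → y = (1, 3, 6)
`x += (24, 18)` → x = (1, 3, 6, 24, 18)
`print(y)` → prints (1, 3, 6)

Answer:
[7, 8, 2, 55, 42]
(1, 3, 6)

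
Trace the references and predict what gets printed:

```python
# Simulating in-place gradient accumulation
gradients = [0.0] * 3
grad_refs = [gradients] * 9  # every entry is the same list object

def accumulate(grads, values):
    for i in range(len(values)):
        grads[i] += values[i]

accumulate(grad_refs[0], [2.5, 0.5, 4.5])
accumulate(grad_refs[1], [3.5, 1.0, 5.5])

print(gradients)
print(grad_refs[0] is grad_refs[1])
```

Key concept: gradient accumulation aliasing.
Step by step:
`gradients = [0.0] * 3` → gradients = [0.0, 0.0, 0.0]
`grad_refs = [gradients] * 9` → grad_refs = [[0.0, 0.0, 0.0], [0.0, 0.0, 0.0], [0.0, 0.0, 0.0], [0.0, 0.0, 0.0], [0.0, 0.0, 0.0], [0.0, 0.0, 0.0], [0.0, 0.0, 0.0], [0.0, 0.0, 0.0], [0.0, 0.0, 0.0]]
`accumulate(grad_refs[0], [2.5, 0.5, 4.5])` → gradients = [2.5, 0.5, 4.5]; grad_refs = [[2.5, 0.5, 4.5], [2.5, 0.5, 4.5], [2.5, 0.5, 4.5], [2.5, 0.5, 4.5], [2.5, 0.5, 4.5], [2.5, 0.5, 4.5], [2.5, 0.5, 4.5], [2.5, 0.5, 4.5], [2.5, 0.5, 4.5]]
`accumulate(grad_refs[1], [3.5, 1.0, 5.5])` → gradients = [6.0, 1.5, 10.0]; grad_refs = [[6.0, 1.5, 10.0], [6.0, 1.5, 10.0], [6.0, 1.5, 10.0], [6.0, 1.5, 10.0], [6.0, 1.5, 10.0], [6.0, 1.5, 10.0], [6.0, 1.5, 10.0], [6.0, 1.5, 10.0], [6.0, 1.5, 10.0]]
`print(gradients)` → prints [6.0, 1.5, 10.0]
`print(grad_refs[0] is grad_refs[1])` → prints True

Answer:
[6.0, 1.5, 10.0]
True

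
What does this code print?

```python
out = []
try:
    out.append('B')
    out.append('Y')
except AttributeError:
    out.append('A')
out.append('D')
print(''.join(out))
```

Execution trace: 'B' (try body) → 'Y' (try body, no exception) → 'D' (after the try/except). Output: BYD

Answer: BYD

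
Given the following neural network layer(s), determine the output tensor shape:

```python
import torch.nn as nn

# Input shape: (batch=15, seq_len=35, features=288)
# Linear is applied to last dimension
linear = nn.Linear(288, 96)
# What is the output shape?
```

Input: (15, 35, 288) -> Output: (15, 35, 96)

Answer: (15, 35, 96)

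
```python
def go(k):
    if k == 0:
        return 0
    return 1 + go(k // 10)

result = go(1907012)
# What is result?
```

Count of digits of 1907012: 7

Answer: 7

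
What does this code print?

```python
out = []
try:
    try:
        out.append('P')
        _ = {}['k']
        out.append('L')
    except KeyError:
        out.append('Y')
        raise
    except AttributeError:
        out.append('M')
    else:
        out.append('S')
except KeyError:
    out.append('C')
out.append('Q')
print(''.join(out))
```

Execution trace: 'P' (inner try body) → 'Y' (inner except KeyError) → 'C' (outer except KeyError) → 'Q' (after the try/except). Output: PYCQ

Answer: PYCQ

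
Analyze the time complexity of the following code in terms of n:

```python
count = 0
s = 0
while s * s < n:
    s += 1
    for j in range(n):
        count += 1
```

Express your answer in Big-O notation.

Each loop level contributes: √n × n. Multiplying the contributions gives O(n√n).

Answer: O(n√n)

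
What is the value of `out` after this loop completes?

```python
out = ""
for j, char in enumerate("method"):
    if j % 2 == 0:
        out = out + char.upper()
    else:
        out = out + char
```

Uppercase even positions in 'method'
`out` takes the values: "" → "M" → "Me" → "MeT" → "MeTh" → "MeThO" → "MeThOd"

Answer: "MeThOd"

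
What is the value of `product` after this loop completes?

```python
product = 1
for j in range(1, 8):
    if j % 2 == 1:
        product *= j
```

Product of odd numbers 1 to 7
`product` takes the values: 1 → 3 → 15 → 105

Answer: 105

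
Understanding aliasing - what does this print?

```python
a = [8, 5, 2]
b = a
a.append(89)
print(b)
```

Key concept: basic list aliasing.
Step by step:
`a = [8, 5, 2]` → a = [8, 5, 2]
`b = a` → b = [8, 5, 2] (same object as a)
`a.append(89)` → a = [8, 5, 2, 89] (same object as b); b = [8, 5, 2, 89] (same object as a)
`print(b)` → prints [8, 5, 2, 89]

Answer: [8, 5, 2, 89]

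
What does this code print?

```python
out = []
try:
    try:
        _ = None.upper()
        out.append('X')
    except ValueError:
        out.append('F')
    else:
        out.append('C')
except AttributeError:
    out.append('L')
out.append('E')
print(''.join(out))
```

Execution trace: 'L' (outer except AttributeError) → 'E' (after the try/except). Output: LE

Answer: LE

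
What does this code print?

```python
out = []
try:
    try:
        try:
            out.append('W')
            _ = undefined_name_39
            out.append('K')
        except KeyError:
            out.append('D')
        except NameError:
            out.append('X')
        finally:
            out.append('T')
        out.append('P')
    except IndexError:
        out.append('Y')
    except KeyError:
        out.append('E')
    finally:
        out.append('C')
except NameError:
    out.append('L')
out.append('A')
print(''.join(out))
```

Execution trace: 'W' (inner try body) → 'X' (inner except NameError) → 'T' (inner finally) → 'P' (try body, no exception) → 'C' (finally) → 'A' (after the try/except). Output: WXTPCA

Answer: WXTPCA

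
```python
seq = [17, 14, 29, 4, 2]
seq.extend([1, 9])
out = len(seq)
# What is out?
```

Trace:
`seq = [17, 14, 29, 4, 2]` → seq = [17, 14, 29, 4, 2]
`seq.extend([1, 9])` → seq = [17, 14, 29, 4, 2, 1, 9]
`out = len(seq)` → out = 7
So out = 7

Answer: 7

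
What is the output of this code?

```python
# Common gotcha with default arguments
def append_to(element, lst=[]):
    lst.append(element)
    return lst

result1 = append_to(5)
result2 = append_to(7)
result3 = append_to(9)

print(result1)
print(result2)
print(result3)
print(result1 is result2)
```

Key concept: mutable default argument gotcha.
Step by step:
`result1 = append_to(5)` → result1 = [5]
`result2 = append_to(7)` → result1 = [5, 7] (same object as result2); result2 = [5, 7] (same object as result1)
`result3 = append_to(9)` → result1 = [5, 7, 9] (same object as result2, result3); result2 = [5, 7, 9] (same object as result1, result3); result3 = [5, 7, 9] (same object as result1, result2)
`print(result1)` → prints [5, 7, 9]
`print(result2)` → prints [5, 7, 9]
`print(result3)` → prints [5, 7, 9]
`print(result1 is result2)` → prints True

Answer:
[5, 7, 9]
[5, 7, 9]
[5, 7, 9]
True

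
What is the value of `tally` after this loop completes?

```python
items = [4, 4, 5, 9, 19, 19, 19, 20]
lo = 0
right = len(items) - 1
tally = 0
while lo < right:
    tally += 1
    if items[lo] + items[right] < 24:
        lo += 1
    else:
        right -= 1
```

Steps to find pair summing to 24
`tally` takes the values: 0 → 1 → 2 → 3 → 4 → 5 → 6 → 7

Answer: 7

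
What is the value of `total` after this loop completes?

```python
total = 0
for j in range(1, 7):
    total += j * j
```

Sum of squares 1² to 6² = 91
`total` takes the values: 0 → 1 → 5 → 14 → 30 → 55 → 91

Answer: 91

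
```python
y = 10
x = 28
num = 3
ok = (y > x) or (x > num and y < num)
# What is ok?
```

Trace:
`y = 10` → y = 10
`x = 28` → x = 28
`num = 3` → num = 3
`ok = (y > x) or (x > num and y < num)` → ok = False
So ok = False

Answer: False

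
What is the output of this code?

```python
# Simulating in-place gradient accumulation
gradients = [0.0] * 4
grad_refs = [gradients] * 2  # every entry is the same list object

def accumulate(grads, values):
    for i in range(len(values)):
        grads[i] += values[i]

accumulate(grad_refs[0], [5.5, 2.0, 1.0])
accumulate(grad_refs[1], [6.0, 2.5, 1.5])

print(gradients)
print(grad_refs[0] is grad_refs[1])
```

Key concept: gradient accumulation aliasing.
Step by step:
`gradients = [0.0] * 4` → gradients = [0.0, 0.0, 0.0, 0.0]
`grad_refs = [gradients] * 2` → grad_refs = [[0.0, 0.0, 0.0, 0.0], [0.0, 0.0, 0.0, 0.0]]
`accumulate(grad_refs[0], [5.5, 2.0, 1.0])` → gradients = [5.5, 2.0, 1.0, 0.0]; grad_refs = [[5.5, 2.0, 1.0, 0.0], [5.5, 2.0, 1.0, 0.0]]
`accumulate(grad_refs[1], [6.0, 2.5, 1.5])` → gradients = [11.5, 4.5, 2.5, 0.0]; grad_refs = [[11.5, 4.5, 2.5, 0.0], [11.5, 4.5, 2.5, 0.0]]
`print(gradients)` → prints [11.5, 4.5, 2.5, 0.0]
`print(grad_refs[0] is grad_refs[1])` → prints True

Answer:
[11.5, 4.5, 2.5, 0.0]
True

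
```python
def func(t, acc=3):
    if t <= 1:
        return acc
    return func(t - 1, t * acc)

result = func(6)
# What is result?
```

Accumulator trace (n, acc): (6, 3) -> (5, 18) -> (4, 90) -> (3, 360) -> (2, 1080) -> (1, 2160) -> return 2160

Answer: 2160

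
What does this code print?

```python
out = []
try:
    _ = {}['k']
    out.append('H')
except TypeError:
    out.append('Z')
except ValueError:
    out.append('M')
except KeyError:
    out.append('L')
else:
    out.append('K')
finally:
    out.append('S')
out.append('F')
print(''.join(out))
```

Execution trace: 'L' (except KeyError) → 'S' (finally) → 'F' (after the try/except). Output: LSF

Answer: LSF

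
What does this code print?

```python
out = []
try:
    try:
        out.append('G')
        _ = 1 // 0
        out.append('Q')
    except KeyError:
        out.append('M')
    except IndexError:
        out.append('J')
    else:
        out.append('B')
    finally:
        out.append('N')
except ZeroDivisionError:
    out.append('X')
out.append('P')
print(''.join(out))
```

Execution trace: 'G' (inner try body) → 'N' (inner finally) → 'X' (outer except ZeroDivisionError) → 'P' (after the try/except). Output: GNXP

Answer: GNXP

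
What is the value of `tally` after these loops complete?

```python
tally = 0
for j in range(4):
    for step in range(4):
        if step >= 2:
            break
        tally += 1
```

Inner breaks at 2, outer runs 4 times
`tally` takes the values: 0 → 1 → 2 → 3 → 4 → 5 → 6 → 7 → 8

Answer: 8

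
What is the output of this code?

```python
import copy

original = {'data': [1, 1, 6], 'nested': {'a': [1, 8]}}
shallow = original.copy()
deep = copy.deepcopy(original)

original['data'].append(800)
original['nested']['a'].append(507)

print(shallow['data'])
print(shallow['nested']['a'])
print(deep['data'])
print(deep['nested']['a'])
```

Key concept: comparing shallow vs deep copy.
Step by step:
`original = {'data': [1, 1, 6], 'nested': {'a': [1, 8]}}` → original = {'data': [1, 1, 6], 'nested': {'a': [1, 8]}}
`shallow = original.copy()` → shallow = {'data': [1, 1, 6], 'nested': {'a': [1, 8]}}
`deep = copy.deepcopy(original)` → deep = {'data': [1, 1, 6], 'nested': {'a': [1, 8]}}
`original['data'].append(800)` → original = {'data': [1, 1, 6, 800], 'nested': {'a': [1, 8]}}; shallow = {'data': [1, 1, 6, 800], 'nested': {'a': [1, 8]}}
`original['nested']['a'].append(507)` → original = {'data': [1, 1, 6, 800], 'nested': {'a': [1, 8, 507]}}; shallow = {'data': [1, 1, 6, 800], 'nested': {'a': [1, 8, 507]}}
`print(shallow['data'])` → prints [1, 1, 6, 800]
`print(shallow['nested']['a'])` → prints [1, 8, 507]
`print(deep['data'])` → prints [1, 1, 6]
`print(deep['nested']['a'])` → prints [1, 8]

Answer:
[1, 1, 6, 800]
[1, 8, 507]
[1, 1, 6]
[1, 8]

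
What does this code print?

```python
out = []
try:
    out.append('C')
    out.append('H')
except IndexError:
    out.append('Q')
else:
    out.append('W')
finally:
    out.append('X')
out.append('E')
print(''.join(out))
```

Execution trace: 'C' (try body) → 'H' (try body, no exception) → 'W' (else) → 'X' (finally) → 'E' (after the try/except). Output: CHWXE

Answer: CHWXE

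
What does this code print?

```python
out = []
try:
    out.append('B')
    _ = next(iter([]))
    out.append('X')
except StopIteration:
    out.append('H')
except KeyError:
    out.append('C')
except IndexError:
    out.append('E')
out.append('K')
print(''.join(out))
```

Execution trace: 'B' (try body) → 'H' (except StopIteration) → 'K' (after the try/except). Output: BHK

Answer: BHK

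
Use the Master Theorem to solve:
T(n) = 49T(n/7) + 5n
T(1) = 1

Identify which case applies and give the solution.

a=49, b=7, f(n)=5n. log_7(49) = 2. Since c=1 < 2, Case 1 applies: T(n) = Θ(n^log_b(a)) = O(n^2).

Answer: O(n^2) - Case 1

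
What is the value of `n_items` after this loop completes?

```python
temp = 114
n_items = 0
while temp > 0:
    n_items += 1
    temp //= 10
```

Count digits by repeated division by 10
`n_items` takes the values: 0 → 1 → 2 → 3

Answer: 3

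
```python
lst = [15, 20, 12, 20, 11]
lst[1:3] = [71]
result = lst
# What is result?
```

Trace:
`lst = [15, 20, 12, 20, 11]` → lst = [15, 20, 12, 20, 11]
`lst[1:3] = [71]` → lst = [15, 71, 20, 11]
`result = lst` → result = [15, 71, 20, 11]
So result = [15, 71, 20, 11]

Answer: [15, 71, 20, 11]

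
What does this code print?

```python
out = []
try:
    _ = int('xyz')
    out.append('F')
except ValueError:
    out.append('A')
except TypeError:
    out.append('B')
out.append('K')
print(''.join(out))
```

Execution trace: 'A' (except ValueError) → 'K' (after the try/except). Output: AK

Answer: AK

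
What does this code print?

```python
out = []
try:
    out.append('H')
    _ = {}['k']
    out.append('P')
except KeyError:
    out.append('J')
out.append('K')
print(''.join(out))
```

Execution trace: 'H' (try body) → 'J' (except KeyError) → 'K' (after the try/except). Output: HJK

Answer: HJK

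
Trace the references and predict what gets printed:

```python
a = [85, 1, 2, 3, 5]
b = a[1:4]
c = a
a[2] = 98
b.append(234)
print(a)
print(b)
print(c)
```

Key concept: slice vs alias.
Step by step:
`a = [85, 1, 2, 3, 5]` → a = [85, 1, 2, 3, 5]
`b = a[1:4]` → b = [1, 2, 3]
`c = a` → c = [85, 1, 2, 3, 5] (same object as a)
`a[2] = 98` → a = [85, 1, 98, 3, 5] (same object as c); c = [85, 1, 98, 3, 5] (same object as a)
`b.append(234)` → b = [1, 2, 3, 234]
`print(a)` → prints [85, 1, 98, 3, 5]
`print(b)` → prints [1, 2, 3, 234]
`print(c)` → prints [85, 1, 98, 3, 5]

Answer:
[85, 1, 98, 3, 5]
[1, 2, 3, 234]
[85, 1, 98, 3, 5]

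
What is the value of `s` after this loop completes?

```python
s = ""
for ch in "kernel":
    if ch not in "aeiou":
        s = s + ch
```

Remove vowels from 'kernel'
`s` takes the values: "" → "k" → "kr" → "krn" → "krnl"

Answer: "krnl"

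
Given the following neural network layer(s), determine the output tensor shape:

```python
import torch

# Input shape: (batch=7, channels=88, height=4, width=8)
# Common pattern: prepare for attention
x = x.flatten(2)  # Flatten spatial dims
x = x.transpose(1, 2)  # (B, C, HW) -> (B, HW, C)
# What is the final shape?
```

Input: (7, 88, 4, 8) -> after flatten(2): (7, 88, 32) -> Output: (7, 32, 88)

Answer: (7, 32, 88)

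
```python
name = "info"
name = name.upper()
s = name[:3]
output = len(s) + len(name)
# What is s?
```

Trace:
`name = "info"` → name = 'info'
`name = name.upper()` → name = 'INFO'
`s = name[:3]` → s = 'INF'
`output = len(s) + len(name)` → output = 7
So s = 'INF'

Answer: 'INF'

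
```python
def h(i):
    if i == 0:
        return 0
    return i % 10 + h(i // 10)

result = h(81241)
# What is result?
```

Sum of digits of 81241: 1 + 4 + 2 + 1 + 8 = 16

Answer: 16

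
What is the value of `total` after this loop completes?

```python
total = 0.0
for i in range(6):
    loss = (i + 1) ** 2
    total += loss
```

Sum of squared losses 1² + 2² + ... + 6²
`total` takes the values: 0.0 → 1.0 → 5.0 → 14.0 → 30.0 → 55.0 → 91.0

Answer: 91.0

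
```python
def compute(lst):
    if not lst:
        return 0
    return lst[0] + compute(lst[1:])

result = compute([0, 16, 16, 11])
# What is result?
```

0 + 16 + 16 + 11 + 0 = 43

Answer: 43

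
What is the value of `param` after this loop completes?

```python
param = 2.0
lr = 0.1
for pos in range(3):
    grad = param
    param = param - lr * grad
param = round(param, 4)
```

Gradient descent: w = 2.0 * (1 - 0.1)^3
`param` takes the values: 2.0 → 1.8 → 1.62 → 1.458

Answer: 1.458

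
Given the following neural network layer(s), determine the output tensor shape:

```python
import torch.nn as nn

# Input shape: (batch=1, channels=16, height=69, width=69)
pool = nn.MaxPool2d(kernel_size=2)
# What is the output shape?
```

Input: (1, 16, 69, 69) -> Output: (1, 16, 34, 34)

Answer: (1, 16, 34, 34)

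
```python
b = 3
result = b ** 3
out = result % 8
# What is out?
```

Trace:
`b = 3` → b = 3
`result = b ** 3` → result = 27
`out = result % 8` → out = 3
So out = 3

Answer: 3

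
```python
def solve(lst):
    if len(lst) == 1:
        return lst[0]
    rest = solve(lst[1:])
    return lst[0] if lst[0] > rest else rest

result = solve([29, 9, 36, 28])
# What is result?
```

Recursive max over [29, 9, 36, 28] = 36

Answer: 36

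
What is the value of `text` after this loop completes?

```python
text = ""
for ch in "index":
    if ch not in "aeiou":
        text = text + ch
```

Remove vowels from 'index'
`text` takes the values: "" → "n" → "nd" → "ndx"

Answer: "ndx"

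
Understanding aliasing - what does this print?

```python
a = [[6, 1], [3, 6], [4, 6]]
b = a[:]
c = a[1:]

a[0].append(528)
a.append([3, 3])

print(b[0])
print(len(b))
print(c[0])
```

Key concept: slice with nested mutation.
Step by step:
`a = [[6, 1], [3, 6], [4, 6]]` → a = [[6, 1], [3, 6], [4, 6]]
`b = a[:]` → b = [[6, 1], [3, 6], [4, 6]]
`c = a[1:]` → c = [[3, 6], [4, 6]]
`a[0].append(528)` → a = [[6, 1, 528], [3, 6], [4, 6]]; b = [[6, 1, 528], [3, 6], [4, 6]]
`a.append([3, 3])` → a = [[6, 1, 528], [3, 6], [4, 6], [3, 3]]
`print(b[0])` → prints [6, 1, 528]
`print(len(b))` → prints 3
`print(c[0])` → prints [3, 6]

Answer:
[6, 1, 528]
3
[3, 6]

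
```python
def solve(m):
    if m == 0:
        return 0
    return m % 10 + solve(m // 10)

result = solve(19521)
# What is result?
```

Sum of digits of 19521: 1 + 2 + 5 + 9 + 1 = 18

Answer: 18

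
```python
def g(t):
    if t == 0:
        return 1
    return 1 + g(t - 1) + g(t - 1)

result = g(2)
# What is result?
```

g(t) = 1 + 2·g(t-1), g(0)=1. Closed form: (1+1)·2^2 - 1 = 7.

Answer: 7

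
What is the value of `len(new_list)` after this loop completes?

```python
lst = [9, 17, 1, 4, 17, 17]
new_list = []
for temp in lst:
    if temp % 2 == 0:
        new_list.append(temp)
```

Count even numbers in [9, 17, 1, 4, 17, 17]
`new_list` takes the values: [] → [4]
So `len(new_list)` = 1

Answer: 1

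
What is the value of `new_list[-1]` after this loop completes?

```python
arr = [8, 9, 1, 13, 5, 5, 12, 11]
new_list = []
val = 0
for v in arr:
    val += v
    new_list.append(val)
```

Cumulative sum ends at 64
`new_list` takes the values: [] → [8] → [8, 17] → [8, 17, 18] → [8, 17, 18, 31] → [8, 17, 18, 31, 36] → [8, 17, 18, 31, 36, 41] → [8, 17, 18, 31, 36, 41, 53] → [8, 17, 18, 31, 36, 41, 53, 64]
So `new_list[-1]` = 64

Answer: 64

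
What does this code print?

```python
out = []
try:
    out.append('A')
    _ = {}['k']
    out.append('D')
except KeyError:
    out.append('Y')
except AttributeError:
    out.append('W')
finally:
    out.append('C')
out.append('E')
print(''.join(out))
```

Execution trace: 'A' (try body) → 'Y' (except KeyError) → 'C' (finally) → 'E' (after the try/except). Output: AYCE

Answer: AYCE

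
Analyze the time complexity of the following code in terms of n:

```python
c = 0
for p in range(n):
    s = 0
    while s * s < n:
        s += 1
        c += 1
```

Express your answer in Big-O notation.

Each loop level contributes: n × √n. Multiplying the contributions gives O(n√n).

Answer: O(n√n)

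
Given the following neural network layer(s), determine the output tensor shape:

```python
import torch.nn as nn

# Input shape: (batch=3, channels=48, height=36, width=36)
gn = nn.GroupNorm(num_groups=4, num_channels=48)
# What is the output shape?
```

Input: (3, 48, 36, 36) -> Output: (3, 48, 36, 36)

Answer: (3, 48, 36, 36)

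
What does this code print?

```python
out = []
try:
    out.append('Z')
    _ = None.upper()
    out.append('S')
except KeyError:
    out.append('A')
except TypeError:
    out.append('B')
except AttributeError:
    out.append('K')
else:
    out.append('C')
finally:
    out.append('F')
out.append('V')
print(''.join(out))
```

Execution trace: 'Z' (try body) → 'K' (except AttributeError) → 'F' (finally) → 'V' (after the try/except). Output: ZKFV

Answer: ZKFV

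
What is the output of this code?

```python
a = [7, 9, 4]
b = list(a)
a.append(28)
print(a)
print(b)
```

Key concept: list() constructor creates copy.
Step by step:
`a = [7, 9, 4]` → a = [7, 9, 4]
`b = list(a)` → b = [7, 9, 4]
`a.append(28)` → a = [7, 9, 4, 28]
`print(a)` → prints [7, 9, 4, 28]
`print(b)` → prints [7, 9, 4]

Answer:
[7, 9, 4, 28]
[7, 9, 4]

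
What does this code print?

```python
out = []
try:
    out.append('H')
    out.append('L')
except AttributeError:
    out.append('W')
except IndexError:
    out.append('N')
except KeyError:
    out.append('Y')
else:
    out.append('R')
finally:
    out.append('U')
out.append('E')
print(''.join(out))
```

Execution trace: 'H' (try body) → 'L' (try body, no exception) → 'R' (else) → 'U' (finally) → 'E' (after the try/except). Output: HLRUE

Answer: HLRUE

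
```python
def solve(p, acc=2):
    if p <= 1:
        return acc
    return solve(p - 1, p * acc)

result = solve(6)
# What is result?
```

Accumulator trace (n, acc): (6, 2) -> (5, 12) -> (4, 60) -> (3, 240) -> (2, 720) -> (1, 1440) -> return 1440

Answer: 1440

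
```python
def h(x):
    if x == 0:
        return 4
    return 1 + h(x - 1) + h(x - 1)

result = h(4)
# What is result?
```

h(x) = 1 + 2·h(x-1), h(0)=4. Closed form: (4+1)·2^4 - 1 = 79.

Answer: 79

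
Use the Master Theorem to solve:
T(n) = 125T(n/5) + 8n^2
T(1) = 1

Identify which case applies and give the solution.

a=125, b=5, f(n)=8n^2. log_5(125) = 3. Since c=2 < 3, Case 1 applies: T(n) = Θ(n^log_b(a)) = O(n^3).

Answer: O(n^3) - Case 1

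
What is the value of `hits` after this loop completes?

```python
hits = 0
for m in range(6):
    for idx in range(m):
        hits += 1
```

Triangle number: 0+1+2+...+5
`hits` takes the values: 0 → 1 → 2 → 3 → 4 → 5 → 6 → 7 → 8 → 9 → 10 → 11 → 12 → 13 → 14 → 15

Answer: 15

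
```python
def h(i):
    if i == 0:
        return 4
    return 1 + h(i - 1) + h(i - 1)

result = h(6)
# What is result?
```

h(i) = 1 + 2·h(i-1), h(0)=4. Closed form: (4+1)·2^6 - 1 = 319.

Answer: 319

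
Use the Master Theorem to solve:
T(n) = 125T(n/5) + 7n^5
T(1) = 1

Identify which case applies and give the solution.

a=125, b=5, f(n)=7n^5. log_5(125) = 3. Since c=5 > 3 and the regularity condition holds (125(n/5)^5 = (125/5^5)n^5 with 125/5^5 < 1), Case 3 applies: T(n) = Θ(f(n)) = O(n^5).

Answer: O(n^5) - Case 3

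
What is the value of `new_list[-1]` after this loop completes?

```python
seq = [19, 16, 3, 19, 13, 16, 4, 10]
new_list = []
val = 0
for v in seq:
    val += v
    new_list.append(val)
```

Cumulative sum ends at 100
`new_list` takes the values: [] → [19] → [19, 35] → [19, 35, 38] → [19, 35, 38, 57] → [19, 35, 38, 57, 70] → [19, 35, 38, 57, 70, 86] → [19, 35, 38, 57, 70, 86, 90] → [19, 35, 38, 57, 70, 86, 90, 100]
So `new_list[-1]` = 100

Answer: 100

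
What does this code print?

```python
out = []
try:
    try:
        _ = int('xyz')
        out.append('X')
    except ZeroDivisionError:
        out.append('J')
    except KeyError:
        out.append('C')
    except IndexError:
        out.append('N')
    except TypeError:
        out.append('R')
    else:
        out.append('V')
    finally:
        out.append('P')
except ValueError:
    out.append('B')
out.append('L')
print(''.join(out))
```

Execution trace: 'P' (finally) → 'B' (outer except ValueError) → 'L' (after the try/except). Output: PBL

Answer: PBL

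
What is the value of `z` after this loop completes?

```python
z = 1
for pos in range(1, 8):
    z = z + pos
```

Start at 1, add 1 through 7
`z` takes the values: 1 → 2 → 4 → 7 → 11 → 16 → 22 → 29

Answer: 29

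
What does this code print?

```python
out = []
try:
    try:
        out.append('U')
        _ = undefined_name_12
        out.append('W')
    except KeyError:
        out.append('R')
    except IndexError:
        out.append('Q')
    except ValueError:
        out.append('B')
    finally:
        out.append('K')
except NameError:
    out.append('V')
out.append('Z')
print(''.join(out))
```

Execution trace: 'U' (try body) → 'K' (finally) → 'V' (outer except NameError) → 'Z' (after the try/except). Output: UKVZ

Answer: UKVZ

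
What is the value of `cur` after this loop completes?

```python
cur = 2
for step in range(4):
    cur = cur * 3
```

Multiply by 3, 4 times: 2 * 3^4 = 162
`cur` takes the values: 2 → 6 → 18 → 54 → 162

Answer: 162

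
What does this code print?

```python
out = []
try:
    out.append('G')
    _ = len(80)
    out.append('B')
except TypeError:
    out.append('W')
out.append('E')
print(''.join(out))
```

Execution trace: 'G' (try body) → 'W' (except TypeError) → 'E' (after the try/except). Output: GWE

Answer: GWE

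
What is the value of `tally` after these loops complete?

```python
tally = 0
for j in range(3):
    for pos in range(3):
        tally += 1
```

3 * 3 = 9
`tally` takes the values: 0 → 1 → 2 → 3 → 4 → 5 → 6 → 7 → 8 → 9

Answer: 9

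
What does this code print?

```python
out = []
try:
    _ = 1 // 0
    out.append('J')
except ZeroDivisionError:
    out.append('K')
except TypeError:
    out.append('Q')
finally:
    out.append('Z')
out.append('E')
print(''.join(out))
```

Execution trace: 'K' (except ZeroDivisionError) → 'Z' (finally) → 'E' (after the try/except). Output: KZE

Answer: KZE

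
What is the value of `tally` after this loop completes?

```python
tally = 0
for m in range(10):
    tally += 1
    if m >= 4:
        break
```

Loop breaks when m reaches 4, tally is 5
`tally` takes the values: 0 → 1 → 2 → 3 → 4 → 5

Answer: 5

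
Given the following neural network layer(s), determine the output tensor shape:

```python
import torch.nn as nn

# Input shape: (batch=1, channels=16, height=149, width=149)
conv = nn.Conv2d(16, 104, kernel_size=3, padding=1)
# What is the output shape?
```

Input: (1, 16, 149, 149) -> Output: (1, 104, 149, 149)

Answer: (1, 104, 149, 149)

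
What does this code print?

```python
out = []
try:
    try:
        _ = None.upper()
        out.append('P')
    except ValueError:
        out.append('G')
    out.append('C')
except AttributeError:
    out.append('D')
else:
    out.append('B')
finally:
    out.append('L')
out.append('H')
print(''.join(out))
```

Execution trace: 'D' (except AttributeError) → 'L' (finally) → 'H' (after the try/except). Output: DLH

Answer: DLH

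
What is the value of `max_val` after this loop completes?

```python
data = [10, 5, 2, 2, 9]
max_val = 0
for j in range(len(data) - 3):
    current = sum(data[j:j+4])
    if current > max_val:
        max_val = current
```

Max sum of 4-element window in [10, 5, 2, 2, 9]
`max_val` takes the values: 0 → 19

Answer: 19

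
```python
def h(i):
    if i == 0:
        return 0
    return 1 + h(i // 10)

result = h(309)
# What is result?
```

Count of digits of 309: 3

Answer: 3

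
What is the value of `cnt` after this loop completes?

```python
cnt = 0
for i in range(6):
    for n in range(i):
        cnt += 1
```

Triangle number: 0+1+2+...+5
`cnt` takes the values: 0 → 1 → 2 → 3 → 4 → 5 → 6 → 7 → 8 → 9 → 10 → 11 → 12 → 13 → 14 → 15

Answer: 15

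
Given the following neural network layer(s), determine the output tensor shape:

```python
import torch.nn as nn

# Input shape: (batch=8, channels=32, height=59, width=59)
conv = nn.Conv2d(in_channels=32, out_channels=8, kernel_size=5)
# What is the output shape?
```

Input: (8, 32, 59, 59) -> Output: (8, 8, 55, 55)

Answer: (8, 8, 55, 55)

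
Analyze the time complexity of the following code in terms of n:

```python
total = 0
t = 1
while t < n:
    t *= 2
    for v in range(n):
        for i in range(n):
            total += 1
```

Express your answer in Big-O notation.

Each loop level contributes: log n × n × n. Multiplying the contributions gives O(n^2 log n).

Answer: O(n^2 log n)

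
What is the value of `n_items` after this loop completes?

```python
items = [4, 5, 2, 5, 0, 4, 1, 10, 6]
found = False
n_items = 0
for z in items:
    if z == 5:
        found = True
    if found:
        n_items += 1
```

Count elements after first 5 in [4, 5, 2, 5, 0, 4, 1, 10, 6]
`n_items` takes the values: 0 → 1 → 2 → 3 → 4 → 5 → 6 → 7 → 8

Answer: 8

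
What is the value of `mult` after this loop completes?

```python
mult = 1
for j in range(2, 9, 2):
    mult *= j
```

Product of even numbers 2 to 8
`mult` takes the values: 1 → 2 → 8 → 48 → 384

Answer: 384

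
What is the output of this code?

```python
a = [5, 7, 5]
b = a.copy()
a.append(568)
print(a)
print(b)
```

Key concept: list.copy() creates independent copy.
Step by step:
`a = [5, 7, 5]` → a = [5, 7, 5]
`b = a.copy()` → b = [5, 7, 5]
`a.append(568)` → a = [5, 7, 5, 568]
`print(a)` → prints [5, 7, 5, 568]
`print(b)` → prints [5, 7, 5]

Answer:
[5, 7, 5, 568]
[5, 7, 5]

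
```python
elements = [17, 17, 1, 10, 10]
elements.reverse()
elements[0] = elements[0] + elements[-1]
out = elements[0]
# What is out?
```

Trace:
`elements = [17, 17, 1, 10, 10]` → elements = [17, 17, 1, 10, 10]
`elements.reverse()` → elements = [10, 10, 1, 17, 17]
`elements[0] = elements[0] + elements[-1]` → elements = [27, 10, 1, 17, 17]
`out = elements[0]` → out = 27
So out = 27

Answer: 27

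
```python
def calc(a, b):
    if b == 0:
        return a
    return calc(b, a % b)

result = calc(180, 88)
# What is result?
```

calc(180, 88) -> calc(88, 4) -> calc(4, 0) -> 4

Answer: 4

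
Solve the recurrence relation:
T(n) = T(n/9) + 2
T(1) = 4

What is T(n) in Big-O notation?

Each step divides n by 9 and adds 2. After log_9(n) steps we reach T(1)=4. So T(n) = 2·log_9(n) + 4 = O(log n).

Answer: O(log n)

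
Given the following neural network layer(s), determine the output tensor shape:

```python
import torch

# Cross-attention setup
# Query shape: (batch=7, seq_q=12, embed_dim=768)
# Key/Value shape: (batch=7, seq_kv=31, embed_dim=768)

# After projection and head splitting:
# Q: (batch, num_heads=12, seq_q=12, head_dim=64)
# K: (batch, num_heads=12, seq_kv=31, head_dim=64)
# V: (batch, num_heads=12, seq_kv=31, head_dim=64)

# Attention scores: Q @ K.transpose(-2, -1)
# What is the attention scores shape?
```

Input: (7, 12, 768) -> Output: (7, 12, 12, 31)

Answer: (7, 12, 12, 31)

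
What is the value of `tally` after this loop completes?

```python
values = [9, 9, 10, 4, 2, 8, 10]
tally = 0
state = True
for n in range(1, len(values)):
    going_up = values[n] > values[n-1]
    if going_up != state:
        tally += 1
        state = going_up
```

Count direction changes in [9, 9, 10, 4, 2, 8, 10]
`tally` takes the values: 0 → 1 → 2 → 3 → 4

Answer: 4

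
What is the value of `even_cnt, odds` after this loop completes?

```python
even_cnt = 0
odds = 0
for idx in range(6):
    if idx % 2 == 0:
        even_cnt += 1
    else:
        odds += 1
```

Count evens and odds in range(6)
`even_cnt, odds` takes the values: (0, 0) → (1, 0) → (1, 1) → (2, 1) → (2, 2) → (3, 2) → (3, 3)

Answer: 3, 3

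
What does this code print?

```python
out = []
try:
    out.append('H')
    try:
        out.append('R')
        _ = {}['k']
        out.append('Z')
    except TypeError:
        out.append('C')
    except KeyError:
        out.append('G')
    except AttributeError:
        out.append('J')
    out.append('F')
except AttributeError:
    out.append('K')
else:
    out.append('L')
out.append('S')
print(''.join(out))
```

Execution trace: 'H' (try body) → 'R' (inner try body) → 'G' (inner except KeyError) → 'F' (try body, no exception) → 'L' (else) → 'S' (after the try/except). Output: HRGFLS

Answer: HRGFLS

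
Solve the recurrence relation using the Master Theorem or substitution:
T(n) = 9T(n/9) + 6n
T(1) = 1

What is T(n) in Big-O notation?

By Master Theorem: a=9, b=9, f(n)=6n. Since log_9(9) = 1 and f(n) = Θ(n^1), Case 2 applies. T(n) = O(n log n).

Answer: O(n log n)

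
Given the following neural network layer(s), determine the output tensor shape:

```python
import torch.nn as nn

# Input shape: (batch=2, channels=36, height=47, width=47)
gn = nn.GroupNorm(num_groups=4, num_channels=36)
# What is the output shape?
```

Input: (2, 36, 47, 47) -> Output: (2, 36, 47, 47)

Answer: (2, 36, 47, 47)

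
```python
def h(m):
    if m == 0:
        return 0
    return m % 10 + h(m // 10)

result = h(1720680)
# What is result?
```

Sum of digits of 1720680: 0 + 8 + 6 + 0 + 2 + 7 + 1 = 24

Answer: 24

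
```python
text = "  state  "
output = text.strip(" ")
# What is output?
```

Trace:
`text = "  state  "` → text = '  state  '
`output = text.strip(" ")` → output = 'state'
So output = 'state'

Answer: 'state'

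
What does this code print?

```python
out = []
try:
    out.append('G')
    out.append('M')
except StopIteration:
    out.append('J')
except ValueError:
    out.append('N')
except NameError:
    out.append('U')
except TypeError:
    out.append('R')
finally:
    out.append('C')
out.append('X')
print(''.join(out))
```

Execution trace: 'G' (try body) → 'M' (try body, no exception) → 'C' (finally) → 'X' (after the try/except). Output: GMCX

Answer: GMCX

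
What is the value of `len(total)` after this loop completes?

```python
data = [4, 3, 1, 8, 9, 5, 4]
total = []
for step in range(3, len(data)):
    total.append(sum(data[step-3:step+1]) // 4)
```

Number of 4-element averages
`total` takes the values: [] → [4] → [4, 5] → [4, 5, 5] → [4, 5, 5, 6]
So `len(total)` = 4

Answer: 4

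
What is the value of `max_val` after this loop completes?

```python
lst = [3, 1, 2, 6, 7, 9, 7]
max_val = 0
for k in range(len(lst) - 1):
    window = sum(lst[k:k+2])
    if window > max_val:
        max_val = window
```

Max sum of 2-element window in [3, 1, 2, 6, 7, 9, 7]
`max_val` takes the values: 0 → 4 → 8 → 13 → 16

Answer: 16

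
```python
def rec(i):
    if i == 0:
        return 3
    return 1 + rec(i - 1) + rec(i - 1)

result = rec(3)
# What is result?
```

rec(i) = 1 + 2·rec(i-1), rec(0)=3. Closed form: (3+1)·2^3 - 1 = 31.

Answer: 31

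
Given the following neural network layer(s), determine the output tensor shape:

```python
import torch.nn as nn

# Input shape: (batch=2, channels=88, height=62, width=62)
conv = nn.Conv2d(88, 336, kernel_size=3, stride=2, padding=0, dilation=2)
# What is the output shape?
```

Input: (2, 88, 62, 62) -> Output: (2, 336, 29, 29)

Answer: (2, 336, 29, 29)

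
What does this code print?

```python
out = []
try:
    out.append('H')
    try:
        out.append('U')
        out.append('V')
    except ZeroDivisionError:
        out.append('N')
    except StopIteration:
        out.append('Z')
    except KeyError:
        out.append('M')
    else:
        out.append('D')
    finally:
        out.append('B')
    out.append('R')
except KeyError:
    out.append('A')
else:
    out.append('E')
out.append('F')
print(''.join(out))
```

Execution trace: 'H' (try body) → 'U' (inner try body) → 'V' (inner try body, no exception) → 'D' (inner else) → 'B' (inner finally) → 'R' (try body, no exception) → 'E' (else) → 'F' (after the try/except). Output: HUVDBREF

Answer: HUVDBREF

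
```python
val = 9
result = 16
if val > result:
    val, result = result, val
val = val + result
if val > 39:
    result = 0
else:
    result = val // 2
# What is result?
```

Trace:
`val = 9` → val = 9
`result = 16` → result = 16
`if val > result: ...` → val > result is False → no variable changes
`val = val + result` → val = 25
`if val > 39: ...` → val > 39 is False, take else branch → result = 12
So result = 12

Answer: 12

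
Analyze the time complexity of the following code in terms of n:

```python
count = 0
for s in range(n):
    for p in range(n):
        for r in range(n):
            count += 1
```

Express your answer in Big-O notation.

Each loop level contributes: n × n × n. Multiplying the contributions gives O(n^3).

Answer: O(n^3)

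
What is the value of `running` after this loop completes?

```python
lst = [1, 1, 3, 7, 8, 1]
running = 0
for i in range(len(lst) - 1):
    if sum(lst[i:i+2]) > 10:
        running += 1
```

Count windows with sum > 10
`running` takes the values: 0 → 1

Answer: 1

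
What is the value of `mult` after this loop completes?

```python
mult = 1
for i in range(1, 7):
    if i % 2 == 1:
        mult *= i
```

Product of odd numbers 1 to 6
`mult` takes the values: 1 → 3 → 15

Answer: 15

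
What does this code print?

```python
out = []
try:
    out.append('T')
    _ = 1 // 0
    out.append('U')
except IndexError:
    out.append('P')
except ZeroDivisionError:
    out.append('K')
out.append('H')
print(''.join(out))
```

Execution trace: 'T' (try body) → 'K' (except ZeroDivisionError) → 'H' (after the try/except). Output: TKH

Answer: TKH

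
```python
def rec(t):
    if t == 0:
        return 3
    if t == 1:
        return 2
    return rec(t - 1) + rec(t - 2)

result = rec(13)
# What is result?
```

Build up from base cases: rec(0)=3, rec(1)=2, rec(2)=5, rec(3)=7, rec(4)=12, rec(5)=19, rec(6)=31, ..., rec(13)=898

Answer: 898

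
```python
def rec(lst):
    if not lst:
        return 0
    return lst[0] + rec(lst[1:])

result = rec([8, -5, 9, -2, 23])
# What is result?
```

8 + (-5) + 9 + (-2) + 23 + 0 = 33

Answer: 33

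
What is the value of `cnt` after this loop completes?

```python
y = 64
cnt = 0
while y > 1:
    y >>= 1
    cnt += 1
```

Count right shifts until 1
`cnt` takes the values: 0 → 1 → 2 → 3 → 4 → 5 → 6

Answer: 6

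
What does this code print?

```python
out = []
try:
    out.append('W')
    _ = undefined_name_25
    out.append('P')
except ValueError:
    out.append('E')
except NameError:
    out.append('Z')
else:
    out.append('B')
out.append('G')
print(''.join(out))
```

Execution trace: 'W' (try body) → 'Z' (except NameError) → 'G' (after the try/except). Output: WZG

Answer: WZG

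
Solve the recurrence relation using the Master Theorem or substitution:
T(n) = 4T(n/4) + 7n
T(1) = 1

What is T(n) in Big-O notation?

By Master Theorem: a=4, b=4, f(n)=7n. Since log_4(4) = 1 and f(n) = Θ(n^1), Case 2 applies. T(n) = O(n log n).

Answer: O(n log n)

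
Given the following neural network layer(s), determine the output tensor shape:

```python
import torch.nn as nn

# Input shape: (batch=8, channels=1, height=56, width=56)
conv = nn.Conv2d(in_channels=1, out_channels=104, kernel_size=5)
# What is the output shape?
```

Input: (8, 1, 56, 56) -> Output: (8, 104, 52, 52)

Answer: (8, 104, 52, 52)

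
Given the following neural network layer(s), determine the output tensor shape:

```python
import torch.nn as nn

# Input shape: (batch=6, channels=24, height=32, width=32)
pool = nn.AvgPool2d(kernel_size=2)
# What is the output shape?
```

Input: (6, 24, 32, 32) -> Output: (6, 24, 16, 16)

Answer: (6, 24, 16, 16)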